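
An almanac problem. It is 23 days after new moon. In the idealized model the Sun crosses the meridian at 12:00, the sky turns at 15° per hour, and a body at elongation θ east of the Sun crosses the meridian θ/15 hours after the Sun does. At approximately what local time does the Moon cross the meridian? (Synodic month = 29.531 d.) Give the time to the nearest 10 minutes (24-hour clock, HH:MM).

Phase angle: θ = 360°·(23 d)/(29.531 d) = 280.4°.
The Moon trails the Sun by θ/15 = 280.4/15 ≈ 18.69 hours.
12:00 + 18.692 h ≈ 06:42 → 06:40 to the nearest ten minutes.

06:40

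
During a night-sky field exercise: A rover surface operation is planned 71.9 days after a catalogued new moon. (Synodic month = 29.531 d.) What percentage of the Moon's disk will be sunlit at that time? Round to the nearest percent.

Reduce mod P: 71.9 − 2×29.531 = 12.84 d into the current lunation.
Elongation θ = 360° × 12.84/29.531 ≈ 156.5°.
With cos θ = (-0.917), the lit fraction is (1 − (-0.917))/2 ≈ 0.959, so 96%.

96%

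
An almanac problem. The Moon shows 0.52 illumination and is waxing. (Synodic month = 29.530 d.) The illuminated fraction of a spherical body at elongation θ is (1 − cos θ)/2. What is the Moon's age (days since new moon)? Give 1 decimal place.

7.6 days

Invert f = (1 − cos θ)/2 to get cos θ = 1 − 2(0.52) = -0.040, hence θ₀ = arccos -0.040 = 92.3°.
The Moon is waxing (0°–180°), so θ = 92.3° directly.
That fraction of the synodic month is 92.3/360 × 29.530 d ≈ 7.57 d.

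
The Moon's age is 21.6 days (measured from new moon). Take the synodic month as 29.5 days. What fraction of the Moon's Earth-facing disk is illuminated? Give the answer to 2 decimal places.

0.56

The Moon has covered 21.6/29.5 of its cycle, so θ ≈ 360° × 21.6/29.5 = 263.6°.
cos 263.6° = (-0.112), so f = (1 − (-0.112))/2 = 0.556.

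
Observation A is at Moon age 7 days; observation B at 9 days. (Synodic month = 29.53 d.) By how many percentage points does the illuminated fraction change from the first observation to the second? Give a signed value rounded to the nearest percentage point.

θ₁ = 360° × 7/29.53 = 85.3°, f₁ = (1 − cos θ₁)/2 = 0.459.
θ₂ = 360° × 9/29.53 = 109.7°, f₂ = (1 − cos θ₂)/2 = 0.669.
Change = f₂ − f₁ = +0.209 → +21 percentage points.

+21 pp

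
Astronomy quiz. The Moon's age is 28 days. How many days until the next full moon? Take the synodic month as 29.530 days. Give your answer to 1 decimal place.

Full moon is 0.5 of the way through the cycle: age 0.5 × 29.530 = 14.765 d.
This lunation's full moon (14.765 d) has passed, so add one period: 44.295 − 28 = 16.295 days.

16.3 days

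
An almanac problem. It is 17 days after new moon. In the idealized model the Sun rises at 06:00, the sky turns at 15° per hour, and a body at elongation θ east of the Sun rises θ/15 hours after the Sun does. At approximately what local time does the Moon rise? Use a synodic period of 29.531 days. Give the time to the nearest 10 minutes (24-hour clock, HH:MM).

19:50

The Moon has covered 17/29.531 of its cycle, so θ ≈ 360° × 17/29.531 = 207.2°.
The Moon trails the Sun by θ/15 = 207.2/15 ≈ 13.82 hours.
06:00 + 13.816 h ≈ 19:49 → 19:50 to the nearest ten minutes.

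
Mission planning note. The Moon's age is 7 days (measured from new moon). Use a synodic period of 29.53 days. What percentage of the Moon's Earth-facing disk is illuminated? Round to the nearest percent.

Elongation θ = 360° × 7/29.53 ≈ 85.3°.
Illuminated fraction = (1 − cos 85.3°)/2 = (1 − 0.081)/2 ≈ 0.459, so 46%.

46%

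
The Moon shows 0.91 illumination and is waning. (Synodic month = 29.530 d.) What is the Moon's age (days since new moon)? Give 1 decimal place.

17.6 days

From f = (1 − cos θ)/2: cos θ = 1 − 2×0.91 = -0.820; arccos → 145.1°.
A waning Moon lies in 180°–360°, so θ = 360° − 145.1° = 214.9°.
Age = 29.530 × 214.9°/360° ≈ 17.63 days.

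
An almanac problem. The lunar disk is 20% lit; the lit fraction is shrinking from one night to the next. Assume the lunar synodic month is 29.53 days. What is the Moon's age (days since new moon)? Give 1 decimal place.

cos θ = 1 − 2f = 0.600, giving a principal value of 53.1°.
A waning Moon lies in 180°–360°, so θ = 360° − 53.1° = 306.9°.
Age = 29.53 × 306.9°/360° ≈ 25.17 days.

25.2 days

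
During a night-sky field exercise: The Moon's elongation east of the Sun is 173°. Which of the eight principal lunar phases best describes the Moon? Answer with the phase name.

173° lies in the full moon sector of the 8-phase cycle.

full moon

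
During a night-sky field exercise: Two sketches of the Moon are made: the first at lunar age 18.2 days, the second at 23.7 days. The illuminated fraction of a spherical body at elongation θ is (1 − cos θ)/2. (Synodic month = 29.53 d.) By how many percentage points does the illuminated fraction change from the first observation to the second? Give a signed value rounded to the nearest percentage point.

-53 percentage points

θ₁ = 360° × 18.2/29.53 = 221.9°, f₁ = (1 − cos θ₁)/2 = 0.872.
θ₂ = 360° × 23.7/29.53 = 288.9°, f₂ = (1 − cos θ₂)/2 = 0.338.
Change = f₂ − f₁ = -0.534 → -53 percentage points.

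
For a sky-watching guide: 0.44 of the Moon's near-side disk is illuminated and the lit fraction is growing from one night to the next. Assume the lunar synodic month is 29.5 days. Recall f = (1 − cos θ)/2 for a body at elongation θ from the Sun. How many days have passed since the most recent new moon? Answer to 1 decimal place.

6.8 days

Invert f = (1 − cos θ)/2 to get cos θ = 1 − 2(0.44) = 0.120, hence θ₀ = arccos 0.120 = 83.1°.
The Moon is waxing (0°–180°), so θ = 83.1° directly.
Age = 29.5 × 83.1°/360° ≈ 6.81 days.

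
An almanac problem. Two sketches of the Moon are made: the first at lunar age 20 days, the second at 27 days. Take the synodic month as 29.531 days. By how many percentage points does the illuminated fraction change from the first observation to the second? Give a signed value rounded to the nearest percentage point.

-65 pp

θ₁ = 360° × 20/29.531 = 243.8°, f₁ = (1 − cos θ₁)/2 = 0.721.
θ₂ = 360° × 27/29.531 = 329.1°, f₂ = (1 − cos θ₂)/2 = 0.071.
Change = f₂ − f₁ = -0.650 → -65 percentage points.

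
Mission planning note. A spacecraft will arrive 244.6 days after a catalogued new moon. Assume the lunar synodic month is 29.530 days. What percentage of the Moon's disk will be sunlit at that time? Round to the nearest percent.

60%

244.6/29.530 = 8.283 lunations, so 8 complete cycles and 8.36 d into the next.
Phase angle: θ = 360°·(8.36 d)/(29.530 d) = 101.9°.
cos 101.9° = (-0.206), so f = (1 − (-0.206))/2 = 0.603, so 60%.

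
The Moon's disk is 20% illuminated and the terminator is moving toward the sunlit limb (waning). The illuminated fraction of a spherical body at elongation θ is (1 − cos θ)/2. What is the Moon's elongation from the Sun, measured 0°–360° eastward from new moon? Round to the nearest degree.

307°

Invert f = (1 − cos θ)/2 to get cos θ = 1 − 2(0.20) = 0.600, hence θ₀ = arccos 0.600 = 53.1°.
A waning Moon lies in 180°–360°, so θ = 360° − 53.1° = 306.9°.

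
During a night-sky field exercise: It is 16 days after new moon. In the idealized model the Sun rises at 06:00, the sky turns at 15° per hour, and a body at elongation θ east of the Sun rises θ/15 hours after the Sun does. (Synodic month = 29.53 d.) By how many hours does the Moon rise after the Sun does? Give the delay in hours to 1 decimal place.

13.0 h

Phase angle: θ = 360°·(16 d)/(29.53 d) = 195.1°.
The Moon trails the Sun by θ/15 = 195.1/15 ≈ 13.00 hours.
So the Moon rises 13.00 h after the Sun.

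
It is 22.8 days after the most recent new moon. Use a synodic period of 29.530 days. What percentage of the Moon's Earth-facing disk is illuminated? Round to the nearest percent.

Phase angle: θ = 360°·(22.8 d)/(29.530 d) = 278.0°.
Illuminated fraction = (1 − cos 278.0°)/2 = (1 − 0.138)/2 ≈ 0.431, so 43%.

43%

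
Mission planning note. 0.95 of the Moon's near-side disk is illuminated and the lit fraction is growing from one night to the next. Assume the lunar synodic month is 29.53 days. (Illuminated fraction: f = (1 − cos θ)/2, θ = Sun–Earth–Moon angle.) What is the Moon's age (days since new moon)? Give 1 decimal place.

From f = (1 − cos θ)/2: cos θ = 1 − 2×0.95 = -0.900; arccos → 154.2°.
Before full moon the principal value applies: θ = 154.2°.
At 360°/29.53 d per day, 154.2° corresponds to 12.65 days.

12.6 days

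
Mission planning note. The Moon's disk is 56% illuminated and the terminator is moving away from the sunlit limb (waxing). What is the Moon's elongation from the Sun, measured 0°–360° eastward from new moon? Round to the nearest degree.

97°

From f = (1 − cos θ)/2: cos θ = 1 − 2×0.56 = -0.120; arccos → 96.9°.
Before full moon the principal value applies: θ = 96.9°.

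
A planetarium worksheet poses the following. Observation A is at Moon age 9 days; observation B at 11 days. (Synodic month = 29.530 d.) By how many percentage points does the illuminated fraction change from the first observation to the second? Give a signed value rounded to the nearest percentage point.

θ₁ = 360° × 9/29.530 = 109.7°, f₁ = (1 − cos θ₁)/2 = 0.669.
θ₂ = 360° × 11/29.530 = 134.1°, f₂ = (1 − cos θ₂)/2 = 0.848.
Change = f₂ − f₁ = +0.179 → +18 percentage points.

+18 pp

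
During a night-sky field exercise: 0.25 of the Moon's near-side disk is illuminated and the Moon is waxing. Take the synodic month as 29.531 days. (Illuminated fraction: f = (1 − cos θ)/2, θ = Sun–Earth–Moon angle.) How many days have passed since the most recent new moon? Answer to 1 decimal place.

4.9 days

From f = (1 − cos θ)/2: cos θ = 1 − 2×0.25 = 0.500; arccos → 60.0°.
Before full moon the principal value applies: θ = 60.0°.
Age = 29.531 × 60.0°/360° ≈ 4.92 days.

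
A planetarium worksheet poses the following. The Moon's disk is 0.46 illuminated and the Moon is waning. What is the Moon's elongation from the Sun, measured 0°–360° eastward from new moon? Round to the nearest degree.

From f = (1 − cos θ)/2: cos θ = 1 − 2×0.46 = 0.080; arccos → 85.4°.
A waning Moon lies in 180°–360°, so θ = 360° − 85.4° = 274.6°.

275°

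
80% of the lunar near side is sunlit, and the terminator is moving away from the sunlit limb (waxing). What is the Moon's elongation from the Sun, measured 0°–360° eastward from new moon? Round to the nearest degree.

Invert f = (1 − cos θ)/2 to get cos θ = 1 − 2(0.80) = -0.600, hence θ₀ = arccos -0.600 = 126.9°.
Before full moon the principal value applies: θ = 126.9°.

127°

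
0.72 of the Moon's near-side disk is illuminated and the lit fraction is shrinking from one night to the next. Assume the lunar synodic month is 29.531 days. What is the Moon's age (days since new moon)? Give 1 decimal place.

From f = (1 − cos θ)/2: cos θ = 1 − 2×0.72 = -0.440; arccos → 116.1°.
A waning Moon lies in 180°–360°, so θ = 360° − 116.1° = 243.9°.
Age = 29.531 × 243.9°/360° ≈ 20.01 days.

20.0 days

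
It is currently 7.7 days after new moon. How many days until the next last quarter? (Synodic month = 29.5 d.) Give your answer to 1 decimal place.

Last quarter occurs at elongation 270°, i.e. at age 29.5 × 270/360 = 22.125 d.
That is 22.125 − 7.7 = 14.425 days ahead.

14.4 days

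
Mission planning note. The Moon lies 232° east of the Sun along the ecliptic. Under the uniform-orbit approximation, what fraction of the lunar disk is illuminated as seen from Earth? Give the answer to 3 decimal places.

0.808

cos 232° = (-0.616), so f = (1 − (-0.616))/2 = 0.808.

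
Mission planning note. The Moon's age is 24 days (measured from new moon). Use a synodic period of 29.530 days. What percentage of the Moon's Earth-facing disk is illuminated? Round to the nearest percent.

Phase angle: θ = 360°·(24 d)/(29.530 d) = 292.6°.
Illuminated fraction = (1 − cos 292.6°)/2 = (1 − 0.384)/2 ≈ 0.308, so 31%.

31%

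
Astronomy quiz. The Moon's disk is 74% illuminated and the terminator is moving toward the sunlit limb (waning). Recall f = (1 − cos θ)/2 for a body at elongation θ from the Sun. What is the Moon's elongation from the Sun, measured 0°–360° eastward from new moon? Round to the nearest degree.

241°

cos θ = 1 − 2f = -0.480, giving a principal value of 118.7°.
Waning ⇒ past full, so θ = 360° − 118.7° = 241.3°.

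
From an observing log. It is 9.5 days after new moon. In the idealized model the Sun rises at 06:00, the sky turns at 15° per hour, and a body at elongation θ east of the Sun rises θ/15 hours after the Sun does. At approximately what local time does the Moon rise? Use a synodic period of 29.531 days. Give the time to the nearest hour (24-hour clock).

Phase angle: θ = 360°·(9.5 d)/(29.531 d) = 115.8°.
Delay after the Sun = 115.8° / (15°/h) ≈ 7.72 h.
06:00 + 7.72 h ≈ 13:43 → 14:00 to the nearest hour.

14:00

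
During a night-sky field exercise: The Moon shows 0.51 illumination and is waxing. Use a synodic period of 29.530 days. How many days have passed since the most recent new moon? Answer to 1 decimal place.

From f = (1 − cos θ)/2: cos θ = 1 − 2×0.51 = -0.020; arccos → 91.1°.
The Moon is waxing (0°–180°), so θ = 91.1° directly.
At 360°/29.530 d per day, 91.1° corresponds to 7.48 days.

7.5 days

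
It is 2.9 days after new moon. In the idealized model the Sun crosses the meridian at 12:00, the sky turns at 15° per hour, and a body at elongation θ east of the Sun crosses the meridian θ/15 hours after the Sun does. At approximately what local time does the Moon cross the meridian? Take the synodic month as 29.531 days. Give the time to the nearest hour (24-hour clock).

14:00

Elongation θ = 360° × 2.9/29.531 ≈ 35.4°.
The Moon trails the Sun by θ/15 = 35.4/15 ≈ 2.36 hours.
12:00 + 2.36 h ≈ 14:21 → 14:00 to the nearest hour.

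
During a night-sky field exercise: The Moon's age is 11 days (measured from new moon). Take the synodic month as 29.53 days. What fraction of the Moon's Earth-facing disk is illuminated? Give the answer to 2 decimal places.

Phase angle: θ = 360°·(11 d)/(29.53 d) = 134.1°.
Illuminated fraction = (1 − cos 134.1°)/2 = (1 − (-0.696))/2 ≈ 0.848.

0.85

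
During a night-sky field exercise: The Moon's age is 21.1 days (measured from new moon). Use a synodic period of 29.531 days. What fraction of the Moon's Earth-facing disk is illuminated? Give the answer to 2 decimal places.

0.61

The Moon has covered 21.1/29.531 of its cycle, so θ ≈ 360° × 21.1/29.531 = 257.2°.
Illuminated fraction = (1 − cos 257.2°)/2 = (1 − (-0.221))/2 ≈ 0.611.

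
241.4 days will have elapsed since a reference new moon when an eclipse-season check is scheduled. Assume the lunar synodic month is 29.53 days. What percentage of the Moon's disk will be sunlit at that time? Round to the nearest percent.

Reduce mod P: 241.4 − 8×29.53 = 5.16 d into the current lunation.
Phase angle: θ = 360°·(5.16 d)/(29.53 d) = 62.9°.
Illuminated fraction = (1 − cos 62.9°)/2 = (1 − 0.455)/2 ≈ 0.272, so 27%.

27%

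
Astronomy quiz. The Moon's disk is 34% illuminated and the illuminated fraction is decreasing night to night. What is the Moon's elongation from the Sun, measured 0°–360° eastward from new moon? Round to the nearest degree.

289°

From f = (1 − cos θ)/2: cos θ = 1 − 2×0.34 = 0.320; arccos → 71.3°.
Since the Moon is past full (waning), take the reflex angle: θ = 360° − 71.3° = 288.7°.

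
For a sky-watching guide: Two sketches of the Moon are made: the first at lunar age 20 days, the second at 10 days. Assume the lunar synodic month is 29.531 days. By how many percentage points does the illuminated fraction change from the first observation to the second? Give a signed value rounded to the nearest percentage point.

+4 pp

θ₁ = 360° × 20/29.531 = 243.8°, f₁ = (1 − cos θ₁)/2 = 0.721.
θ₂ = 360° × 10/29.531 = 121.9°, f₂ = (1 − cos θ₂)/2 = 0.764.
Change = f₂ − f₁ = +0.044 → +4 percentage points.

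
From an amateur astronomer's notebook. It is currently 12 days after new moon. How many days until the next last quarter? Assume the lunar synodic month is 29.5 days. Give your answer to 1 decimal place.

10.1 days

Last quarter occurs at elongation 270°, i.e. at age 29.5 × 270/360 = 22.125 d.
That is 22.125 − 12 = 10.125 days ahead.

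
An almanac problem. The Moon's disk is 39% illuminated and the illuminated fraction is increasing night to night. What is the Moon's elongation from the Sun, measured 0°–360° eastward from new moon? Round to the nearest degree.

Invert f = (1 − cos θ)/2 to get cos θ = 1 − 2(0.39) = 0.220, hence θ₀ = arccos 0.220 = 77.3°.
Before full moon the principal value applies: θ = 77.3°.

77°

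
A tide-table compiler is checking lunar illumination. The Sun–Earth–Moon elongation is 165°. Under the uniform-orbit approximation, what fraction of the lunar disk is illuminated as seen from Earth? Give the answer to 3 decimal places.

0.983

cos 165° = (-0.966), so f = (1 − (-0.966))/2 = 0.983.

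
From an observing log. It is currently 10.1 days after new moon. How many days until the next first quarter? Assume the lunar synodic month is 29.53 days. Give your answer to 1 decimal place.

First quarter is 0.25 of the way through the cycle: age 0.25 × 29.53 = 7.383 d.
Already past this cycle's first quarter; the next is at 7.383 + 29.53 = 36.913 d, so 36.913 − 10.1 = 26.813 days.

26.8 days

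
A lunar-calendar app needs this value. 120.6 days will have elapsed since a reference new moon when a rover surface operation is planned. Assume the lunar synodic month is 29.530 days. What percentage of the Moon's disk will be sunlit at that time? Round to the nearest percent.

7%

120.6 d spans 4 complete synodic months (4 × 29.530 = 118.12 d) plus 2.48 d.
Phase angle: θ = 360°·(2.48 d)/(29.530 d) = 30.2°.
With cos θ = 0.864, the lit fraction is (1 − 0.864)/2 ≈ 0.068, so 7%.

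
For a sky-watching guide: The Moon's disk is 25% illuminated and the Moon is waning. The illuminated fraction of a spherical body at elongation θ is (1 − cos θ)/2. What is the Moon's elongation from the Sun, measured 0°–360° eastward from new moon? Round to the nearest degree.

From f = (1 − cos θ)/2: cos θ = 1 − 2×0.25 = 0.500; arccos → 60.0°.
A waning Moon lies in 180°–360°, so θ = 360° − 60.0° = 300.0°.

300°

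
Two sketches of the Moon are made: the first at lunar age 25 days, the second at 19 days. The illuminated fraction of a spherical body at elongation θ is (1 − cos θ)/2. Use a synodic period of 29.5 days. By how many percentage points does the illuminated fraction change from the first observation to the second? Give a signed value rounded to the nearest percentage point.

+60 percentage points

θ₁ = 360° × 25/29.5 = 305.1°, f₁ = (1 − cos θ₁)/2 = 0.213.
θ₂ = 360° × 19/29.5 = 231.9°, f₂ = (1 − cos θ₂)/2 = 0.809.
Change = f₂ − f₁ = +0.596 → +60 percentage points.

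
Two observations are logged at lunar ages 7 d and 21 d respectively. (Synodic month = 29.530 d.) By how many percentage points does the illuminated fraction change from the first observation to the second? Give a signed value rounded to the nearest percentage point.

First observation: θ = 360°·7/29.530 = 85.3°, so f = 0.459.
Second observation: θ = 256.0°, f = 0.621.
Δf = 0.621 − 0.459 = +0.162, i.e. +16 pp.

+16 percentage points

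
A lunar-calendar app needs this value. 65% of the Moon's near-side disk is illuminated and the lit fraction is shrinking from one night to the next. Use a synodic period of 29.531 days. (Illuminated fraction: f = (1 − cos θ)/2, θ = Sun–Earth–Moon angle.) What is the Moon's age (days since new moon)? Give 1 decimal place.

From f = (1 − cos θ)/2: cos θ = 1 − 2×0.65 = -0.300; arccos → 107.5°.
Waning ⇒ past full, so θ = 360° − 107.5° = 252.5°.
Age = 29.531 × 252.5°/360° ≈ 20.72 days.

20.7 days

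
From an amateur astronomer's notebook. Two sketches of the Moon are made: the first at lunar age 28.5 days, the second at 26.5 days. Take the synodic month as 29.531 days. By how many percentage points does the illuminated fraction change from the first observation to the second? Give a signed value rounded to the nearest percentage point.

θ₁ = 360° × 28.5/29.531 = 347.4°, f₁ = (1 − cos θ₁)/2 = 0.012.
θ₂ = 360° × 26.5/29.531 = 323.1°, f₂ = (1 − cos θ₂)/2 = 0.100.
Change = f₂ − f₁ = +0.088 → +9 percentage points.

+9 percentage points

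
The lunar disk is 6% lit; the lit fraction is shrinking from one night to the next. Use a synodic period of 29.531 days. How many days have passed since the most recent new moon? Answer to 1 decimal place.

27.2 days

From f = (1 − cos θ)/2: cos θ = 1 − 2×0.06 = 0.880; arccos → 28.4°.
Waning ⇒ past full, so θ = 360° − 28.4° = 331.6°.
Age = 29.531 × 331.6°/360° ≈ 27.20 days.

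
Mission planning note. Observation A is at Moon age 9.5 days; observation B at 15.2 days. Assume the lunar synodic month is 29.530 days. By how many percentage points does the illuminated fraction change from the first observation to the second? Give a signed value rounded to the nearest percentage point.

θ₁ = 360° × 9.5/29.530 = 115.8°, f₁ = (1 − cos θ₁)/2 = 0.718.
θ₂ = 360° × 15.2/29.530 = 185.3°, f₂ = (1 − cos θ₂)/2 = 0.998.
Change = f₂ − f₁ = +0.280 → +28 percentage points.

+28 percentage points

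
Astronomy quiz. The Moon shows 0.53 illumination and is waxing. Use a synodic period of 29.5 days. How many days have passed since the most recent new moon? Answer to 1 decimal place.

From f = (1 − cos θ)/2: cos θ = 1 − 2×0.53 = -0.060; arccos → 93.4°.
Waxing ⇒ before full, so θ = 93.4°.
That fraction of the synodic month is 93.4/360 × 29.5 d ≈ 7.66 d.

7.7 days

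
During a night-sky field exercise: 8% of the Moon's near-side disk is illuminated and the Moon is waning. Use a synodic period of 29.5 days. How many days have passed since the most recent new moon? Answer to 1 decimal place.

Invert f = (1 − cos θ)/2 to get cos θ = 1 − 2(0.08) = 0.840, hence θ₀ = arccos 0.840 = 32.9°.
Since the Moon is past full (waning), take the reflex angle: θ = 360° − 32.9° = 327.1°.
That fraction of the synodic month is 327.1/360 × 29.5 d ≈ 26.81 d.

26.8 days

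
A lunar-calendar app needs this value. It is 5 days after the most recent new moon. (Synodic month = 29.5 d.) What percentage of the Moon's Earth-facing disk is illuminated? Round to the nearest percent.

Elongation θ = 360° × 5/29.5 ≈ 61.0°.
Illuminated fraction = (1 − cos 61.0°)/2 = (1 − 0.485)/2 ≈ 0.258, so 26%.

26%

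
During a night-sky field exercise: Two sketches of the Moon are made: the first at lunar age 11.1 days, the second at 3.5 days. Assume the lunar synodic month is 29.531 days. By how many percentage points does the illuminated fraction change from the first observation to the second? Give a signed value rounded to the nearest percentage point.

θ₁ = 360° × 11.1/29.531 = 135.3°, f₁ = (1 − cos θ₁)/2 = 0.855.
θ₂ = 360° × 3.5/29.531 = 42.7°, f₂ = (1 − cos θ₂)/2 = 0.132.
Change = f₂ − f₁ = -0.723 → -72 percentage points.

-72 percentage points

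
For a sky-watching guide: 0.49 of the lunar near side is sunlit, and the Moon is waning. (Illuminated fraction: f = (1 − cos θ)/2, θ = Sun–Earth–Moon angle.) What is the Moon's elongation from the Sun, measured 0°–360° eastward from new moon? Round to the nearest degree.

271°

cos θ = 1 − 2f = 0.020, giving a principal value of 88.9°.
Since the Moon is past full (waning), take the reflex angle: θ = 360° − 88.9° = 271.1°.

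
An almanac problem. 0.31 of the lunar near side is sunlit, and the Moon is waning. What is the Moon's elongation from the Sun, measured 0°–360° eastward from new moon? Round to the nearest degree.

292°

Invert f = (1 − cos θ)/2 to get cos θ = 1 − 2(0.31) = 0.380, hence θ₀ = arccos 0.380 = 67.7°.
A waning Moon lies in 180°–360°, so θ = 360° − 67.7° = 292.3°.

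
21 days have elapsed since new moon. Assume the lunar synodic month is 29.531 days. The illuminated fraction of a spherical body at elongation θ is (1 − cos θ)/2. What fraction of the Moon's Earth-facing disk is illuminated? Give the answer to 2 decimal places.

Phase angle: θ = 360°·(21 d)/(29.531 d) = 256.0°.
Illuminated fraction = (1 − cos 256.0°)/2 = (1 − (-0.242))/2 ≈ 0.621.

0.62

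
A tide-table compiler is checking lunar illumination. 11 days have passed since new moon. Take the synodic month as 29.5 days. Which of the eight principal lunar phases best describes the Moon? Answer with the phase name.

At 11/29.5 of the cycle, θ ≈ 134° — the waxing gibbous range.

waxing gibbous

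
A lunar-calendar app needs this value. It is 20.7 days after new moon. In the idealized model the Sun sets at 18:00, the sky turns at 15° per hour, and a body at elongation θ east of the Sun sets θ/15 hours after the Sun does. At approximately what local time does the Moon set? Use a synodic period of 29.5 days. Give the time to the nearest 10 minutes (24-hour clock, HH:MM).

Elongation θ = 360° × 20.7/29.5 ≈ 252.6°.
The Moon trails the Sun by θ/15 = 252.6/15 ≈ 16.84 hours.
18:00 + 16.841 h ≈ 10:50 → 10:50 to the nearest ten minutes.

10:50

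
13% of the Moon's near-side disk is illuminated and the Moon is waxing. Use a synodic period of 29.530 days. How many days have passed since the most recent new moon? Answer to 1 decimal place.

Invert f = (1 − cos θ)/2 to get cos θ = 1 − 2(0.13) = 0.740, hence θ₀ = arccos 0.740 = 42.3°.
Waxing ⇒ before full, so θ = 42.3°.
Age = 29.530 × 42.3°/360° ≈ 3.47 days.

3.5 days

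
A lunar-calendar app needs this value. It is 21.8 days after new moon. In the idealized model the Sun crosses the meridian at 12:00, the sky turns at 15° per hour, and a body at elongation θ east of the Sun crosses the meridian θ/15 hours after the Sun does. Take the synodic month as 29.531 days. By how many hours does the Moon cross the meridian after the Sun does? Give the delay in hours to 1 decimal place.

17.7 h

Elongation θ = 360° × 21.8/29.531 ≈ 265.8°.
Delay after the Sun = 265.8° / (15°/h) ≈ 17.72 h.
So the Moon crosses the meridian 17.72 h after the Sun.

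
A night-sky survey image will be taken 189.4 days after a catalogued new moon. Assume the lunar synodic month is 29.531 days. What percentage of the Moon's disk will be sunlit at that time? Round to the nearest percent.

Reduce mod P: 189.4 − 6×29.531 = 12.21 d into the current lunation.
Phase angle: θ = 360°·(12.21 d)/(29.531 d) = 148.9°.
cos 148.9° = (-0.856), so f = (1 − (-0.856))/2 = 0.928, so 93%.

93%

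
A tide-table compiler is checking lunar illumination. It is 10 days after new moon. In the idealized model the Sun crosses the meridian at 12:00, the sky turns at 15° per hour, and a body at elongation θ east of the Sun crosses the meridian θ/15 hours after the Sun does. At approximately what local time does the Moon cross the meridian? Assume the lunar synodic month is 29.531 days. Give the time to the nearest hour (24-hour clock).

The Moon has covered 10/29.531 of its cycle, so θ ≈ 360° × 10/29.531 = 121.9°.
Delay after the Sun = 121.9° / (15°/h) ≈ 8.13 h.
12:00 + 8.13 h ≈ 20:08 → 20:00 to the nearest hour.

20:00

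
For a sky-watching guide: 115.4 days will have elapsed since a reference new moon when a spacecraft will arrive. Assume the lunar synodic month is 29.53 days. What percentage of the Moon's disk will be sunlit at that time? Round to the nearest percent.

8%

115.4 d spans 3 complete synodic months (3 × 29.53 = 88.59 d) plus 26.81 d.
The Moon has covered 26.81/29.53 of its cycle, so θ ≈ 360° × 26.81/29.53 = 326.8°.
With cos θ = 0.837, the lit fraction is (1 − 0.837)/2 ≈ 0.081, so 8%.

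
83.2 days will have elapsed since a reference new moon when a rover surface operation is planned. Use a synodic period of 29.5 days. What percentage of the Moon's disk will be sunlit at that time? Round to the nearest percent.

29%

83.2 d spans 2 complete synodic months (2 × 29.5 = 59.00 d) plus 24.20 d.
Phase angle: θ = 360°·(24.20 d)/(29.5 d) = 295.3°.
Illuminated fraction = (1 − cos 295.3°)/2 = (1 − 0.428)/2 ≈ 0.286, so 29%.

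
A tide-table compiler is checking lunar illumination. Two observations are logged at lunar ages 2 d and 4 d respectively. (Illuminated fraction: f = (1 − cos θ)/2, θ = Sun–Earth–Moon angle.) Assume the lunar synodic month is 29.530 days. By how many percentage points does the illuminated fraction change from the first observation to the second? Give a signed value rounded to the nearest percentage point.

First observation: θ = 360°·2/29.530 = 24.4°, so f = 0.045.
Second observation: θ = 48.8°, f = 0.170.
Δf = 0.170 − 0.045 = +0.126, i.e. +13 pp.

+13 percentage points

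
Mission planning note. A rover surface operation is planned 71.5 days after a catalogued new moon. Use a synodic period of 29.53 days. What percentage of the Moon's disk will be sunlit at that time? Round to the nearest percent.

94%

Reduce mod P: 71.5 − 2×29.53 = 12.44 d into the current lunation.
Phase angle: θ = 360°·(12.44 d)/(29.53 d) = 151.7°.
cos 151.7° = (-0.880), so f = (1 − (-0.880))/2 = 0.940, so 94%.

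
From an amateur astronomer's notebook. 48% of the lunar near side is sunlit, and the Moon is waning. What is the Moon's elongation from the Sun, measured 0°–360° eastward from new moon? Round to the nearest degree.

272°

cos θ = 1 − 2f = 0.040, giving a principal value of 87.7°.
Waning ⇒ past full, so θ = 360° − 87.7° = 272.3°.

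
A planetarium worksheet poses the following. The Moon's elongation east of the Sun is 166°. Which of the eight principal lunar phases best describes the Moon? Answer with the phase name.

full moon

The full moon sector spans roughly 158°–202°; 166° falls inside it.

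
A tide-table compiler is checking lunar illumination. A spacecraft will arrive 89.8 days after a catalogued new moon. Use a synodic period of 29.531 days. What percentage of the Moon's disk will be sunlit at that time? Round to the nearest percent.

Reduce mod P: 89.8 − 3×29.531 = 1.21 d into the current lunation.
Elongation θ = 360° × 1.21/29.531 ≈ 14.7°.
With cos θ = 0.967, the lit fraction is (1 − 0.967)/2 ≈ 0.016, so 2%.

2%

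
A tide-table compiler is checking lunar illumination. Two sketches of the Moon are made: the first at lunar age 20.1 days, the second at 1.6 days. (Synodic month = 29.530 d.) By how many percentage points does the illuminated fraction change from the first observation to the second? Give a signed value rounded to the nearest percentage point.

-68 pp

θ₁ = 360° × 20.1/29.530 = 245.0°, f₁ = (1 − cos θ₁)/2 = 0.711.
θ₂ = 360° × 1.6/29.530 = 19.5°, f₂ = (1 − cos θ₂)/2 = 0.029.
Change = f₂ − f₁ = -0.682 → -68 percentage points.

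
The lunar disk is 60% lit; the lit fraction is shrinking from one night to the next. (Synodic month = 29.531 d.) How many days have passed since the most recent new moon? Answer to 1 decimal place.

Invert f = (1 − cos θ)/2 to get cos θ = 1 − 2(0.60) = -0.200, hence θ₀ = arccos -0.200 = 101.5°.
Since the Moon is past full (waning), take the reflex angle: θ = 360° − 101.5° = 258.5°.
Age = 29.531 × 258.5°/360° ≈ 21.20 days.

21.2 days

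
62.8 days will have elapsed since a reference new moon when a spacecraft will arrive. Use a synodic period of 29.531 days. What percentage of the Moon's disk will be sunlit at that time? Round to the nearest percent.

Reduce mod P: 62.8 − 2×29.531 = 3.74 d into the current lunation.
Phase angle: θ = 360°·(3.74 d)/(29.531 d) = 45.6°.
Illuminated fraction = (1 − cos 45.6°)/2 = (1 − 0.700)/2 ≈ 0.150, so 15%.

15%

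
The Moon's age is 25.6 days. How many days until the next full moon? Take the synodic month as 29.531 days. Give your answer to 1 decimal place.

18.7 days

Full moon occurs at elongation 180°, i.e. at age 29.531 × 180/360 = 14.765 d.
This lunation's full moon (14.765 d) has passed, so add one period: 44.296 − 25.6 = 18.696 days.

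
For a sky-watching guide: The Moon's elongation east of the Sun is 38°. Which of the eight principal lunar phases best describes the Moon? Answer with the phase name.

waxing crescent

The waxing crescent sector spans roughly 22°–68°; 38° falls inside it.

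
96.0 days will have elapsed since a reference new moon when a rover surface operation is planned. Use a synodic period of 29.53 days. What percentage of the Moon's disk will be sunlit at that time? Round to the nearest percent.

50%

96.0 d spans 3 complete synodic months (3 × 29.53 = 88.59 d) plus 7.41 d.
Phase angle: θ = 360°·(7.41 d)/(29.53 d) = 90.3°.
cos 90.3° = (-0.006), so f = (1 − (-0.006))/2 = 0.503, so 50%.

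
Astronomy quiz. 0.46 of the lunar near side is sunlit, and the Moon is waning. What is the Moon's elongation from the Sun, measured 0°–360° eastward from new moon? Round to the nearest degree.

275°

From f = (1 − cos θ)/2: cos θ = 1 − 2×0.46 = 0.080; arccos → 85.4°.
Since the Moon is past full (waning), take the reflex angle: θ = 360° − 85.4° = 274.6°.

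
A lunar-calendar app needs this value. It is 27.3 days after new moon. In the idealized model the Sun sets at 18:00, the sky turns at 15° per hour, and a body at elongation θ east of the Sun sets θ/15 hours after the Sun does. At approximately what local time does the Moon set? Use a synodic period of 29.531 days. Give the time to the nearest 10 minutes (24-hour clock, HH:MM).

16:10

The Moon has covered 27.3/29.531 of its cycle, so θ ≈ 360° × 27.3/29.531 = 332.8°.
Delay after the Sun = 332.8° / (15°/h) ≈ 22.19 h.
18:00 + 22.187 h ≈ 16:11 → 16:10 to the nearest ten minutes.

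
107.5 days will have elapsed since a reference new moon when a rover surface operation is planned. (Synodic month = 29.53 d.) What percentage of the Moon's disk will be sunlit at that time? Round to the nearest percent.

107.5/29.53 = 3.640 lunations, so 3 complete cycles and 18.91 d into the next.
Elongation θ = 360° × 18.91/29.53 ≈ 230.5°.
With cos θ = (-0.636), the lit fraction is (1 − (-0.636))/2 ≈ 0.818, so 82%.

82%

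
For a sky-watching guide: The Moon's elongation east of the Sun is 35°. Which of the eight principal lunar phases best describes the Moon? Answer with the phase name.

waxing crescent

The waxing crescent sector spans roughly 22°–68°; 35° falls inside it.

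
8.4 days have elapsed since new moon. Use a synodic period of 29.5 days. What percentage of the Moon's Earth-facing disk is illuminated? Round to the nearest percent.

Elongation θ = 360° × 8.4/29.5 ≈ 102.5°.
With cos θ = (-0.217), the lit fraction is (1 − (-0.217))/2 ≈ 0.608, so 61%.

61%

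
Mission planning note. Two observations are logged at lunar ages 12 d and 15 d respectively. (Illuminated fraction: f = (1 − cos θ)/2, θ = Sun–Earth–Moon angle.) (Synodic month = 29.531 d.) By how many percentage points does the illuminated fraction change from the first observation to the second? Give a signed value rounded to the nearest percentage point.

First observation: θ = 360°·12/29.531 = 146.3°, so f = 0.916.
Second observation: θ = 182.9°, f = 0.999.
Δf = 0.999 − 0.916 = +0.083, i.e. +8 pp.

+8 percentage points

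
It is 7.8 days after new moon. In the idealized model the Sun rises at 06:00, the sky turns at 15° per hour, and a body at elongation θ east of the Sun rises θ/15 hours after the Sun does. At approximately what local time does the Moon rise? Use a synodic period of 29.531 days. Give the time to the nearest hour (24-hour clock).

Phase angle: θ = 360°·(7.8 d)/(29.531 d) = 95.1°.
At 15° of sky rotation per hour, 95.1° corresponds to a 6.34 h lag.
06:00 + 6.34 h ≈ 12:20 → 12:00 to the nearest hour.

12:00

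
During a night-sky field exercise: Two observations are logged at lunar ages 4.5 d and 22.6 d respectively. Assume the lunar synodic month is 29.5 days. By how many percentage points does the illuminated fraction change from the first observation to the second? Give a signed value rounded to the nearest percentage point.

θ₁ = 360° × 4.5/29.5 = 54.9°, f₁ = (1 − cos θ₁)/2 = 0.213.
θ₂ = 360° × 22.6/29.5 = 275.8°, f₂ = (1 − cos θ₂)/2 = 0.450.
Change = f₂ − f₁ = +0.237 → +24 percentage points.

+24 pp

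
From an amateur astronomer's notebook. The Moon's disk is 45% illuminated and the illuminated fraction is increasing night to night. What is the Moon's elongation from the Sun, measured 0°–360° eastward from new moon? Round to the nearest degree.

Invert f = (1 − cos θ)/2 to get cos θ = 1 − 2(0.45) = 0.100, hence θ₀ = arccos 0.100 = 84.3°.
The Moon is waxing (0°–180°), so θ = 84.3° directly.

84°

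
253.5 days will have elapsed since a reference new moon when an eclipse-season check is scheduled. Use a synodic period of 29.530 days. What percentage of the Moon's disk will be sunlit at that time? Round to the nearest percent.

Reduce mod P: 253.5 − 8×29.530 = 17.26 d into the current lunation.
Phase angle: θ = 360°·(17.26 d)/(29.530 d) = 210.4°.
With cos θ = (-0.862), the lit fraction is (1 − (-0.862))/2 ≈ 0.931, so 93%.

93%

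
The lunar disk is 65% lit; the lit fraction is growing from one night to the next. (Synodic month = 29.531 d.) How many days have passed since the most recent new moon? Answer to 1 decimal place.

8.8 days

cos θ = 1 − 2f = -0.300, giving a principal value of 107.5°.
Before full moon the principal value applies: θ = 107.5°.
That fraction of the synodic month is 107.5/360 × 29.531 d ≈ 8.81 d.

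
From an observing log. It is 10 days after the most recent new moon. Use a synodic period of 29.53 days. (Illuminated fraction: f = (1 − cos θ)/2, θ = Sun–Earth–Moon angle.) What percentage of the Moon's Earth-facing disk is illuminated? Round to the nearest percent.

Phase angle: θ = 360°·(10 d)/(29.53 d) = 121.9°.
With cos θ = (-0.529), the lit fraction is (1 − (-0.529))/2 ≈ 0.764, so 76%.

76%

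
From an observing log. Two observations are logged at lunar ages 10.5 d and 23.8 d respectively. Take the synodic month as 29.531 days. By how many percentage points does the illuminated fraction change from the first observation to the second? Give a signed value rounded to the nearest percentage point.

-48 percentage points

First observation: θ = 360°·10.5/29.531 = 128.0°, so f = 0.808.
Second observation: θ = 290.1°, f = 0.328.
Δf = 0.328 − 0.808 = -0.480, i.e. -48 pp.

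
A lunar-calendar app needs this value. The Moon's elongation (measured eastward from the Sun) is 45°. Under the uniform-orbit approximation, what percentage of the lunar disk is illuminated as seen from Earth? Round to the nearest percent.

15%

cos 45° = 0.707, so f = (1 − 0.707)/2 = 0.146, i.e. 15%.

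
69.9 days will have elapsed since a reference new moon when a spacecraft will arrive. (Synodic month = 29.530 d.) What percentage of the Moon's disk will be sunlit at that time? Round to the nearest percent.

84%

Reduce mod P: 69.9 − 2×29.530 = 10.84 d into the current lunation.
Phase angle: θ = 360°·(10.84 d)/(29.530 d) = 132.2°.
Illuminated fraction = (1 − cos 132.2°)/2 = (1 − (-0.671))/2 ≈ 0.836, so 84%.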